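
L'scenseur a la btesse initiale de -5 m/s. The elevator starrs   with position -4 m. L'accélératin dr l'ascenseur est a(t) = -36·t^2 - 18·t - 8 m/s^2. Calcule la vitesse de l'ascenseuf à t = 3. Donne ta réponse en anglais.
Starting from acceleration a(t) = -36·t^2 - 18·t - 8, we take 1 antiderivative. The integral of acceleration, with v(0) = -5, gives velocity: v(t) = -12·t^3 - 9·t^2 - 8·t - 5. From the given velocity equation v(t) = -12·t^3 - 9·t^2 - 8·t - 5, we substitute t = 3 to get v = -434.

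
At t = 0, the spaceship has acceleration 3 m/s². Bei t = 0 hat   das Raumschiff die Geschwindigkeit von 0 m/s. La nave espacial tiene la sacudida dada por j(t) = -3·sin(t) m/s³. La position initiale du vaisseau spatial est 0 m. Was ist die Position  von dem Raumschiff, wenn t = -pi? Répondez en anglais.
To find the answer, we compute 3 integrals of j(t) = -3·sin(t). Taking ∫j(t)dt and applying a(0) = 3, we find a(t) = 3·cos(t). The antiderivative of acceleration is velocity. Using v(0) = 0, we get v(t) = 3·sin(t). The integral of velocity is position. Using x(0) = 0, we get x(t) = 3 - 3·cos(t). We have position x(t) = 3 - 3·cos(t). Substituting t = -pi: x(-pi) = 6.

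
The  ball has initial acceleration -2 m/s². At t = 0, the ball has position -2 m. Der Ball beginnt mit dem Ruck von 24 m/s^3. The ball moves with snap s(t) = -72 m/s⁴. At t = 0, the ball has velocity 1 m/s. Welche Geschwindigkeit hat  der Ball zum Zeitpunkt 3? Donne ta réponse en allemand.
Wir müssen unsere Gleichung für den Snap s(t) = -72 3-mal integrieren. Das Integral von dem Snap, mit j(0) = 24, ergibt den Ruck: j(t) = 24 - 72·t. Die Stammfunktion von dem Ruck ist die Beschleunigung. Mit a(0) = -2 erhalten wir a(t) = -36·t^2 + 24·t - 2. Mit ∫a(t)dt und Anwendung von v(0) = 1, finden wir v(t) = -12·t^3 + 12·t^2 - 2·t + 1. Aus der Gleichung für die Geschwindigkeit v(t) = -12·t^3 + 12·t^2 - 2·t + 1, setzen wir t = 3 ein und erhalten v = -221.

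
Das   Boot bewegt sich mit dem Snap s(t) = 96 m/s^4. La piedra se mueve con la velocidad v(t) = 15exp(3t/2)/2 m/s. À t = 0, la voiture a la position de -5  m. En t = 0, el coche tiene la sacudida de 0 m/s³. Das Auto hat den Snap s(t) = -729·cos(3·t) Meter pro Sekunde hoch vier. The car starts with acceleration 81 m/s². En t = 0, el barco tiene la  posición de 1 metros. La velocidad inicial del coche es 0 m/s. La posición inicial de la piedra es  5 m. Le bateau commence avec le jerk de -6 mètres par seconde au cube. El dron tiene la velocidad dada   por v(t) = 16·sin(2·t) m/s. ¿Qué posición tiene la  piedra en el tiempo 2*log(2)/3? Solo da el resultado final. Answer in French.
À t = 2*log(2)/3, x = 10.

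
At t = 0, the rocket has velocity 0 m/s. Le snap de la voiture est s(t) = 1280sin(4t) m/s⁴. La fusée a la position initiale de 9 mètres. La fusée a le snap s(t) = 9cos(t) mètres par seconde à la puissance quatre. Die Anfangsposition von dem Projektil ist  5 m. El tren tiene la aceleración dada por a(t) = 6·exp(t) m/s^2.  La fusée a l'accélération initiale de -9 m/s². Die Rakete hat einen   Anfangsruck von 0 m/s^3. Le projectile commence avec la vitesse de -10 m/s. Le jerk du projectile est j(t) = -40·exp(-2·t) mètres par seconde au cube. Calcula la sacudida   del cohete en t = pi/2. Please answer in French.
En partant du snap s(t) = 9·cos(t), nous prenons 1 primitive. La primitive du snap, avec j(0) = 0, donne le jerk: j(t) = 9·sin(t). En utilisant j(t) = 9·sin(t) et en substituant t = pi/2, nous trouvons j = 9.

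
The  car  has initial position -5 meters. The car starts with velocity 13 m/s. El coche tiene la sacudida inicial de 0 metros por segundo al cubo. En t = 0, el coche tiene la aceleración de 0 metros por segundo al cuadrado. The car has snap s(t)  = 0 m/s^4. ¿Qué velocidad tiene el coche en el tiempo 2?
Debemos encontrar la integral de nuestra ecuación del snap s(t) = 0 3 veces. La antiderivada del snap es la sacudida. Usando j(0) = 0, obtenemos j(t) = 0. La integral de la sacudida es la aceleración. Usando a(0) = 0, obtenemos a(t) = 0. La integral de la aceleración es la velocidad. Usando v(0) = 13, obtenemos v(t) = 13. Tenemos la velocidad v(t) = 13. Sustituyendo t = 2: v(2) = 13.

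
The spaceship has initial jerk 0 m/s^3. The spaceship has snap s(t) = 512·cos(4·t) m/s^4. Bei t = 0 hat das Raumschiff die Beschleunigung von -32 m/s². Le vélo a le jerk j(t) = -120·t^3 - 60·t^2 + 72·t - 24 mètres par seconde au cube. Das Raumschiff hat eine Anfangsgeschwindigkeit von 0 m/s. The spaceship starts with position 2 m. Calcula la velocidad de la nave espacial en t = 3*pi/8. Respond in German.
Wir müssen unsere Gleichung für den Snap s(t) = 512·cos(4·t) 3-mal integrieren. Die Stammfunktion von dem Snap ist der Ruck. Mit j(0) = 0 erhalten wir j(t) = 128·sin(4·t). Die Stammfunktion von dem Ruck ist die Beschleunigung. Mit a(0) = -32 erhalten wir a(t) = -32·cos(4·t). Das Integral von der Beschleunigung ist die Geschwindigkeit. Mit v(0) = 0 erhalten wir v(t) = -8·sin(4·t). Mit v(t) = -8·sin(4·t) und Einsetzen von t = 3*pi/8, finden wir v = 8.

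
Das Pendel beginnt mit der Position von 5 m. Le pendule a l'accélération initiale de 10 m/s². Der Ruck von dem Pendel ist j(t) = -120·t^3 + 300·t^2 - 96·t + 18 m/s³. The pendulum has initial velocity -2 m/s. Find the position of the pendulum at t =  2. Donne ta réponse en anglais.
To solve this, we need to take 3 integrals of our jerk equation j(t) = -120·t^3 + 300·t^2 - 96·t + 18. Taking ∫j(t)dt and applying a(0) = 10, we find a(t) = -30·t^4 + 100·t^3 - 48·t^2 + 18·t + 10. Integrating acceleration and using the initial condition v(0) = -2, we get v(t) = -6·t^5 + 25·t^4 - 16·t^3 + 9·t^2 + 10·t - 2. Finding the antiderivative of v(t) and using x(0) = 5: x(t) = -t^6 + 5·t^5 - 4·t^4 + 3·t^3 + 5·t^2 - 2·t + 5. We have position x(t) = -t^6 + 5·t^5 - 4·t^4 + 3·t^3 + 5·t^2 - 2·t + 5. Substituting t = 2: x(2) = 77.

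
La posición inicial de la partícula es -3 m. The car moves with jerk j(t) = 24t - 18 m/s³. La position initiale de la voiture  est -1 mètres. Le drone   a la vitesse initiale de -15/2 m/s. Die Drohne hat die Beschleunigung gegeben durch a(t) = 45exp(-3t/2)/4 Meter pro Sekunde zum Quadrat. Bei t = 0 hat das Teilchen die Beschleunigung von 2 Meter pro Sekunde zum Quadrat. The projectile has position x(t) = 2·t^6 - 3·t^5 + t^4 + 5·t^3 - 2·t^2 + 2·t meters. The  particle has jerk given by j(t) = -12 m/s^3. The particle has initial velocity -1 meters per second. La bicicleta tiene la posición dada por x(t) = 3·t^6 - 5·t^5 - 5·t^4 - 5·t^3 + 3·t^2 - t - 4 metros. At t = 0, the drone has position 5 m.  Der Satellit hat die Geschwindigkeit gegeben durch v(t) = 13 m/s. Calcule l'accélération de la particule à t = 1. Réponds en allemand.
Um dies zu lösen, müssen wir 1 Stammfunktion unserer Gleichung für den Ruck j(t) = -12 finden. Das Integral von dem Ruck, mit a(0) = 2, ergibt die Beschleunigung: a(t) = 2 - 12·t. Aus der Gleichung für die Beschleunigung a(t) = 2 - 12·t, setzen wir t = 1 ein und erhalten a = -10.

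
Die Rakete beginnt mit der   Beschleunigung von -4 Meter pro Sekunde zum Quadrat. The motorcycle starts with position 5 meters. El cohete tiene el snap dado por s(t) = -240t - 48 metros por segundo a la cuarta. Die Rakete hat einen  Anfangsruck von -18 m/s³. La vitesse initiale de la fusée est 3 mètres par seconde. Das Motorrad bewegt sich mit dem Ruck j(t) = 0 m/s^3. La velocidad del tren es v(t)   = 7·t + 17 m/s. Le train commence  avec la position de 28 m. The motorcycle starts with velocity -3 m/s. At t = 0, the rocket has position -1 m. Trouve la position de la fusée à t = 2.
Nous devons intégrer notre équation du snap s(t) = -240·t - 48 4 fois. En intégrant le snap et en utilisant la condition initiale j(0) = -18, nous obtenons j(t) = -120·t^2 - 48·t - 18. En intégrant le jerk et en utilisant la condition initiale a(0) = -4, nous obtenons a(t) = -40·t^3 - 24·t^2 - 18·t - 4. L'intégrale de l'accélération, avec v(0) = 3, donne la vitesse: v(t) = -10·t^4 - 8·t^3 - 9·t^2 - 4·t + 3. L'intégrale de la vitesse, avec x(0) = -1, donne la position: x(t) = -2·t^5 - 2·t^4 - 3·t^3 - 2·t^2 + 3·t - 1. De l'équation de la position x(t) = -2·t^5 - 2·t^4 - 3·t^3 - 2·t^2 + 3·t - 1, nous substituons t = 2 pour obtenir x = -123.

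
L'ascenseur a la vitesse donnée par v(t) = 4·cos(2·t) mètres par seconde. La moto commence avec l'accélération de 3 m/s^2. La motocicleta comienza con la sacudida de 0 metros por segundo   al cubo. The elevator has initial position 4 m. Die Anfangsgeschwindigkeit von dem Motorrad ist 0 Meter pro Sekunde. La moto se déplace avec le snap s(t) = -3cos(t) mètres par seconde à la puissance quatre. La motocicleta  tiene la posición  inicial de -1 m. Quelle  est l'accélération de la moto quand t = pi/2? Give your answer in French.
Nous devons trouver la primitive de notre équation du snap s(t) = -3·cos(t) 2 fois. La primitive du snap, avec j(0) = 0, donne le jerk: j(t) = -3·sin(t). L'intégrale du jerk est l'accélération. En utilisant a(0) = 3, nous obtenons a(t) = 3·cos(t). Nous avons l'accélération a(t) = 3·cos(t). En substituant t = pi/2: a(pi/2) = 0.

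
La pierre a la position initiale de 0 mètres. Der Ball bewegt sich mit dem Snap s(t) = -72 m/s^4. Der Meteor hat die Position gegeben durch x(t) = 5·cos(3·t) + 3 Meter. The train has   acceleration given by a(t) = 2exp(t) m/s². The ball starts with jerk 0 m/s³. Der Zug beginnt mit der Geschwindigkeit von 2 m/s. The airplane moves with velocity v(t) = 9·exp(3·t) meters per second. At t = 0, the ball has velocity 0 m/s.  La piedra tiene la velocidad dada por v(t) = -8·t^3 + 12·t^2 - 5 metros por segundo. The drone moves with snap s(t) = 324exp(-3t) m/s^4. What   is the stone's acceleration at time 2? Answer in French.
Nous devons dériver notre équation de la vitesse v(t) = -8·t^3 + 12·t^2 - 5 1 fois. En dérivant la vitesse, nous obtenons l'accélération: a(t) = -24·t^2 + 24·t. De l'équation de l'accélération a(t) = -24·t^2 + 24·t, nous substituons t = 2 pour obtenir a = -48.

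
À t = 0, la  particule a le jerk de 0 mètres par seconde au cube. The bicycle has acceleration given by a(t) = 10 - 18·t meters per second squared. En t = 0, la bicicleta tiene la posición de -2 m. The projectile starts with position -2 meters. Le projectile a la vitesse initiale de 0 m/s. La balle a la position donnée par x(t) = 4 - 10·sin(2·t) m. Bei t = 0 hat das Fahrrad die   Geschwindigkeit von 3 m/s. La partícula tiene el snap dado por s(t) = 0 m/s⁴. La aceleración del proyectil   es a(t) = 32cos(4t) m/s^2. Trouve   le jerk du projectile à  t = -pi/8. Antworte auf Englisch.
To solve this, we need to take 1 derivative of our acceleration equation a(t) = 32·cos(4·t). The derivative of acceleration gives jerk: j(t) = -128·sin(4·t). We have jerk j(t) = -128·sin(4·t). Substituting t = -pi/8: j(-pi/8) = 128.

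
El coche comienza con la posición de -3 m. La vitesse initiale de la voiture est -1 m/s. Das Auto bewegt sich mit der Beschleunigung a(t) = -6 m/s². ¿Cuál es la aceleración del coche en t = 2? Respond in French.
Nous avons l'accélération a(t) = -6. En substituant t = 2: a(2) = -6.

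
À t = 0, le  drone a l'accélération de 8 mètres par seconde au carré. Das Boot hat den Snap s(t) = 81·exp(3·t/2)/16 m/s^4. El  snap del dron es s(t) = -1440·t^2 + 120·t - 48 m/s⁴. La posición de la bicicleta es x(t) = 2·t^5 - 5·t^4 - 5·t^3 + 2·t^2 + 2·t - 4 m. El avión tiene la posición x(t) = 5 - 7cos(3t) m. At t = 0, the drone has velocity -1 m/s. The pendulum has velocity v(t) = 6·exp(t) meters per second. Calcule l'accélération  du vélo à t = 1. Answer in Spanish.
Debemos derivar nuestra ecuación de la posición x(t) = 2·t^5 - 5·t^4 - 5·t^3 + 2·t^2 + 2·t - 4 2 veces. Tomando d/dt de x(t), encontramos v(t) = 10·t^4 - 20·t^3 - 15·t^2 + 4·t + 2. Tomando d/dt de v(t), encontramos a(t) = 40·t^3 - 60·t^2 - 30·t + 4. Tenemos la aceleración a(t) = 40·t^3 - 60·t^2 - 30·t + 4. Sustituyendo t = 1: a(1) = -46.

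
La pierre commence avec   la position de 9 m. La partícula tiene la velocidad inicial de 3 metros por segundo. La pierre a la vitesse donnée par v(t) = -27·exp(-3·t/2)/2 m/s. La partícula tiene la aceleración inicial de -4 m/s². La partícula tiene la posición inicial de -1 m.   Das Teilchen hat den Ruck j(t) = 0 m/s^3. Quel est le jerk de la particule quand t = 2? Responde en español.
De la ecuación de la sacudida j(t) = 0, sustituimos t = 2 para obtener j = 0.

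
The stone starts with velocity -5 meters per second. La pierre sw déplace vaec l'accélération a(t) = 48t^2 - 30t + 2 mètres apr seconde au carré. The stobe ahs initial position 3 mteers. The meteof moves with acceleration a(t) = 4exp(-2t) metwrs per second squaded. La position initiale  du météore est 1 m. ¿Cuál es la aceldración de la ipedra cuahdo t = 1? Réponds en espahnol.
De la ecuación de la aceleración a(t) = 48·t^2 - 30·t + 2, sustituimos t = 1 para obtener a = 20.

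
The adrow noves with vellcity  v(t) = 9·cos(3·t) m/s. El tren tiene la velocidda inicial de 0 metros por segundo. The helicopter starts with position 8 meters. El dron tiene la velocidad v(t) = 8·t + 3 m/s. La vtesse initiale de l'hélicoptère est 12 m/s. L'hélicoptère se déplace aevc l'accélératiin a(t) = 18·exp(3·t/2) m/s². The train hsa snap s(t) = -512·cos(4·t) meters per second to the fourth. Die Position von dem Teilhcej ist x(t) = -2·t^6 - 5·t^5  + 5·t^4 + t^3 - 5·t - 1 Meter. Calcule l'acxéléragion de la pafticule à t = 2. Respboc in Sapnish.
Partiendo de la posición x(t) = -2·t^6 - 5·t^5 + 5·t^4 + t^3 - 5·t - 1, tomamos 2 derivadas. Tomando d/dt de x(t), encontramos v(t) = -12·t^5 - 25·t^4 + 20·t^3 + 3·t^2 - 5. La derivada de la velocidad da la aceleración: a(t) = -60·t^4 - 100·t^3 + 60·t^2 + 6·t. Tenemos la aceleración a(t) = -60·t^4 - 100·t^3 + 60·t^2 + 6·t. Sustituyendo t = 2: a(2) = -1508.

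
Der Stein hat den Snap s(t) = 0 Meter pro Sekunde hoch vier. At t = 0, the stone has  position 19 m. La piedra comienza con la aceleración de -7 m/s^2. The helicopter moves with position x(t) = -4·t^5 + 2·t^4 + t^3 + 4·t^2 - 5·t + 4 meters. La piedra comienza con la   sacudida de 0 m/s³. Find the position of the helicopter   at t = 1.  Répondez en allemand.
Wir haben die Position x(t) = -4·t^5 + 2·t^4 + t^3 + 4·t^2 - 5·t + 4. Durch Einsetzen von t = 1: x(1) = 2.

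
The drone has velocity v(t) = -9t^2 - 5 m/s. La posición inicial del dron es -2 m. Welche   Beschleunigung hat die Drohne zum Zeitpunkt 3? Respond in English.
We must differentiate our velocity equation v(t) = -9·t^2 - 5 1 time. Taking d/dt of v(t), we find a(t) = -18·t. From the given acceleration equation a(t) = -18·t, we substitute t = 3 to get a = -54.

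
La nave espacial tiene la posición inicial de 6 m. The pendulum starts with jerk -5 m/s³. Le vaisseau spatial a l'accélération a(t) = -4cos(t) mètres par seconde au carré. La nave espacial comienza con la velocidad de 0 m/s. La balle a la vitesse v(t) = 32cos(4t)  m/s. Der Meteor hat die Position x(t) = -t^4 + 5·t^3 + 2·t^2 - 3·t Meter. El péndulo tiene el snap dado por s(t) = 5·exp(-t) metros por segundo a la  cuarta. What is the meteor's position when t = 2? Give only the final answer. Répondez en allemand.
Bei t = 2, x = 26.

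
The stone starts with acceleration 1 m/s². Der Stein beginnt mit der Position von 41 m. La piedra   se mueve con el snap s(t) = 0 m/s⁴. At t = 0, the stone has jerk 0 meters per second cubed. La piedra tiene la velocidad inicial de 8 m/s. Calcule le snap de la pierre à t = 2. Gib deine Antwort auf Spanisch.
Tenemos el snap s(t) = 0. Sustituyendo t = 2: s(2) = 0.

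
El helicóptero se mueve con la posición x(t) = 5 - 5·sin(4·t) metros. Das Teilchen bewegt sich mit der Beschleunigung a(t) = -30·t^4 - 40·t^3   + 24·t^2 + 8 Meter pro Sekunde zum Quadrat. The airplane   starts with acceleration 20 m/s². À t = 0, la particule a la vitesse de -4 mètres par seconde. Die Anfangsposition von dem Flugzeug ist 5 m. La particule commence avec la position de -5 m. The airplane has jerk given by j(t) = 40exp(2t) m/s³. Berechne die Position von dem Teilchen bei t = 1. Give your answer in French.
Nous devons intégrer notre équation de l'accélération a(t) = -30·t^4 - 40·t^3 + 24·t^2 + 8 2 fois. L'intégrale de l'accélération est la vitesse. En utilisant v(0) = -4, nous obtenons v(t) = -6·t^5 - 10·t^4 + 8·t^3 + 8·t - 4. La primitive de la vitesse, avec x(0) = -5, donne la position: x(t) = -t^6 - 2·t^5 + 2·t^4 + 4·t^2 - 4·t - 5. De l'équation de la position x(t) = -t^6 - 2·t^5 + 2·t^4 + 4·t^2 - 4·t - 5, nous substituons t = 1 pour obtenir x = -6.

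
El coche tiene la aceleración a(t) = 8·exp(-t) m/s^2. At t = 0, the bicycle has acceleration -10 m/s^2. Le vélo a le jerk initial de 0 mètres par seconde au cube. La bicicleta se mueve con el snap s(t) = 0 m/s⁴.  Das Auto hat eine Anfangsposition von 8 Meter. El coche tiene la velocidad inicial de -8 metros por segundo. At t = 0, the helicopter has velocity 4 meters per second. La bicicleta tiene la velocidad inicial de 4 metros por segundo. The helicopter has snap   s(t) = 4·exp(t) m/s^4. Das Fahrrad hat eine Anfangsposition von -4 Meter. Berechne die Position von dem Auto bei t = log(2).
Ausgehend von der Beschleunigung a(t) = 8·exp(-t), nehmen wir 2 Stammfunktionen. Die Stammfunktion von der Beschleunigung ist die Geschwindigkeit. Mit v(0) = -8 erhalten wir v(t) = -8·exp(-t). Die Stammfunktion von der Geschwindigkeit, mit x(0) = 8, ergibt die Position: x(t) = 8·exp(-t). Aus der Gleichung für die Position x(t) = 8·exp(-t), setzen wir t = log(2) ein und erhalten x = 4.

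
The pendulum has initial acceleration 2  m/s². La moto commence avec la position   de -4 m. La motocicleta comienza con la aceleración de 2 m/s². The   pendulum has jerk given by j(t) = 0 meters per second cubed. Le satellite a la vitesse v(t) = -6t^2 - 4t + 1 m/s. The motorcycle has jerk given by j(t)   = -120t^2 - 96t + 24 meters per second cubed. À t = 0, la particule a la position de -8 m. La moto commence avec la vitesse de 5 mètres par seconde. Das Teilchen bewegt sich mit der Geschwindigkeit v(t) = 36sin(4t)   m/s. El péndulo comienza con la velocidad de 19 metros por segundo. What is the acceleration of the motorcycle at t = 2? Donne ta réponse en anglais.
Starting from jerk j(t) = -120·t^2 - 96·t + 24, we take 1 antiderivative. Taking ∫j(t)dt and applying a(0) = 2, we find a(t) = -40·t^3 - 48·t^2 + 24·t + 2. From the given acceleration equation a(t) = -40·t^3 - 48·t^2 + 24·t + 2, we substitute t = 2 to get a = -462.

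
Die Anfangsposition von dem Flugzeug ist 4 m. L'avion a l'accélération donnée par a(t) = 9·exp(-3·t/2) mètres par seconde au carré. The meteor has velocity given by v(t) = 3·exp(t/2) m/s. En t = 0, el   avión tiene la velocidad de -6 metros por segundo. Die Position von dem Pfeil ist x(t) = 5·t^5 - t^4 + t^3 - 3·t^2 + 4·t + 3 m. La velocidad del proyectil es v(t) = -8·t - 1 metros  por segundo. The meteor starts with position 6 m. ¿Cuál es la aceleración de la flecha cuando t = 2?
Debemos derivar nuestra ecuación de la posición x(t) = 5·t^5 - t^4 + t^3 - 3·t^2 + 4·t + 3 2 veces. La derivada de la posición da la velocidad: v(t) = 25·t^4 - 4·t^3 + 3·t^2 - 6·t + 4. La derivada de la velocidad da la aceleración: a(t) = 100·t^3 - 12·t^2 + 6·t - 6. Tenemos la aceleración a(t) = 100·t^3 - 12·t^2 + 6·t - 6. Sustituyendo t = 2: a(2) = 758.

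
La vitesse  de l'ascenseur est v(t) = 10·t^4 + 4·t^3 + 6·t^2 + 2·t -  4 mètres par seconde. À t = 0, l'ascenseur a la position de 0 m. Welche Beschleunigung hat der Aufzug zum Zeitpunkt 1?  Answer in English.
Starting from velocity v(t) = 10·t^4 + 4·t^3 + 6·t^2 + 2·t - 4, we take 1 derivative. Taking d/dt of v(t), we find a(t) = 40·t^3 + 12·t^2 + 12·t + 2. From the given acceleration equation a(t) = 40·t^3 + 12·t^2 + 12·t + 2, we substitute t = 1 to get a = 66.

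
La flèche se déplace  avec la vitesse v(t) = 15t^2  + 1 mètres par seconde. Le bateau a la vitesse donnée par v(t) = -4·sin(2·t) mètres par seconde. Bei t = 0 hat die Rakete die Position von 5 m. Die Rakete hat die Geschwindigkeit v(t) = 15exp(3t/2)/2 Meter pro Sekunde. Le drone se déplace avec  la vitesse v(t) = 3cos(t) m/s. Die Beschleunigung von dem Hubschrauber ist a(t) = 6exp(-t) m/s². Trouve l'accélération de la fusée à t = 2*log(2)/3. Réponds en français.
En partant de la vitesse v(t) = 15·exp(3·t/2)/2, nous prenons 1 dérivée. En dérivant la vitesse, nous obtenons l'accélération: a(t) = 45·exp(3·t/2)/4. En utilisant a(t) = 45·exp(3·t/2)/4 et en substituant t = 2*log(2)/3, nous trouvons a = 45/2.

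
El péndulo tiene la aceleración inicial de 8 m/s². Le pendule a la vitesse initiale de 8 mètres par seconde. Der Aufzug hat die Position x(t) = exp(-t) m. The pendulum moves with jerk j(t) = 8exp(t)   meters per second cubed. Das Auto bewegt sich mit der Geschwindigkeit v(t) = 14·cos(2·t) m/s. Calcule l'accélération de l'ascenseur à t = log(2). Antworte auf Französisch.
Pour résoudre ceci, nous devons prendre 2 dérivées de notre équation de la position x(t) = exp(-t). La dérivée de la position donne la vitesse: v(t) = -exp(-t). En dérivant la vitesse, nous obtenons l'accélération: a(t) = exp(-t). En utilisant a(t) = exp(-t) et en substituant t = log(2), nous trouvons a = 1/2.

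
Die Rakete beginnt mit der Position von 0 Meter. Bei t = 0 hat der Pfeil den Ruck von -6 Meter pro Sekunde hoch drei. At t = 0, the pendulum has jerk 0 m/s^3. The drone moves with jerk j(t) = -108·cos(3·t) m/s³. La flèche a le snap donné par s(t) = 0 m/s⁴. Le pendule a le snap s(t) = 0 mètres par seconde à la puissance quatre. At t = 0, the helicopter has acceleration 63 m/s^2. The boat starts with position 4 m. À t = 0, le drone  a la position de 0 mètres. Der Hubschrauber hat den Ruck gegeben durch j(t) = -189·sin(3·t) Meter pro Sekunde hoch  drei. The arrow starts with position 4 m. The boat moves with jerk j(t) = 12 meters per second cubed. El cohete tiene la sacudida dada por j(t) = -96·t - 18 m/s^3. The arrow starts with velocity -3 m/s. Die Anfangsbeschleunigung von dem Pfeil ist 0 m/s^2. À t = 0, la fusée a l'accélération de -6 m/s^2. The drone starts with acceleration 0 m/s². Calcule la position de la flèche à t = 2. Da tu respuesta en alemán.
Wir müssen das Integral unserer Gleichung für den Snap s(t) = 0 4-mal finden. Das Integral von dem Snap ist der Ruck. Mit j(0) = -6 erhalten wir j(t) = -6. Mit ∫j(t)dt und Anwendung von a(0) = 0, finden wir a(t) = -6·t. Die Stammfunktion von der Beschleunigung ist die Geschwindigkeit. Mit v(0) = -3 erhalten wir v(t) = -3·t^2 - 3. Durch Integration von der Geschwindigkeit und Verwendung der Anfangsbedingung x(0) = 4, erhalten wir x(t) = -t^3 - 3·t + 4. Mit x(t) = -t^3 - 3·t + 4 und Einsetzen von t = 2, finden wir x = -10.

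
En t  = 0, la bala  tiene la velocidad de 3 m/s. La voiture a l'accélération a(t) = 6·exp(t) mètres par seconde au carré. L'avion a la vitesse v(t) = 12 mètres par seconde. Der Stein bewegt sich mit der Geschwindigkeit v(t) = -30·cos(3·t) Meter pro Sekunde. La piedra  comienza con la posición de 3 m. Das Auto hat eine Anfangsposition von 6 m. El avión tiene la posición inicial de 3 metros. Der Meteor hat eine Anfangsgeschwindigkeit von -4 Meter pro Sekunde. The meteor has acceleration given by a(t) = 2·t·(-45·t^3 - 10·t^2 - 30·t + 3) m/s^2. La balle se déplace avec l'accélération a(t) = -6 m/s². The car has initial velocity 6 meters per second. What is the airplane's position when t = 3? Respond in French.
Nous devons trouver la primitive de notre équation de la vitesse v(t) = 12 1 fois. En prenant ∫v(t)dt et en appliquant x(0) = 3, nous trouvons x(t) = 12·t + 3. De l'équation de la position x(t) = 12·t + 3, nous substituons t = 3 pour obtenir x = 39.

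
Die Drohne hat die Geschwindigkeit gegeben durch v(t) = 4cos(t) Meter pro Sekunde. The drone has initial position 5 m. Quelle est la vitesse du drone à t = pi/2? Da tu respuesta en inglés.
We have velocity v(t) = 4·cos(t). Substituting t = pi/2: v(pi/2) = 0.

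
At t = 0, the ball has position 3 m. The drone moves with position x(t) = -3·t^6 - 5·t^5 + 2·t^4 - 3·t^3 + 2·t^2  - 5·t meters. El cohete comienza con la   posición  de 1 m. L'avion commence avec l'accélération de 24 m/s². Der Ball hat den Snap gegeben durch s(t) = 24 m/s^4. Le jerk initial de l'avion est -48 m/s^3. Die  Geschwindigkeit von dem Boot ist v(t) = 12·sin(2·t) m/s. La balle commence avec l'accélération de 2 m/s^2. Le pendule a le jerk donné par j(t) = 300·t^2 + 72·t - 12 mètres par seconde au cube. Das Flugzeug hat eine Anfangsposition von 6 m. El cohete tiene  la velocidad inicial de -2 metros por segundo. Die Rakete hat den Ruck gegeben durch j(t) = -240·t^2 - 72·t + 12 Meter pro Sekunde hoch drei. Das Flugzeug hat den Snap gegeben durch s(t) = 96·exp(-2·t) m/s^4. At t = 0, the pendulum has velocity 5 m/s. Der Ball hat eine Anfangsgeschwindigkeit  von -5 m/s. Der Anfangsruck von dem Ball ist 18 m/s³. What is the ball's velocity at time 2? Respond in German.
Ausgehend von dem Snap s(t) = 24, nehmen wir 3 Integrale. Durch Integration von dem Snap und Verwendung der Anfangsbedingung j(0) = 18, erhalten wir j(t) = 24·t + 18. Durch Integration von dem Ruck und Verwendung der Anfangsbedingung a(0) = 2, erhalten wir a(t) = 12·t^2 + 18·t + 2. Durch Integration von der Beschleunigung und Verwendung der Anfangsbedingung v(0) = -5, erhalten wir v(t) = 4·t^3 + 9·t^2 + 2·t - 5. Wir haben die Geschwindigkeit v(t) = 4·t^3 + 9·t^2 + 2·t - 5. Durch Einsetzen von t = 2: v(2) = 67.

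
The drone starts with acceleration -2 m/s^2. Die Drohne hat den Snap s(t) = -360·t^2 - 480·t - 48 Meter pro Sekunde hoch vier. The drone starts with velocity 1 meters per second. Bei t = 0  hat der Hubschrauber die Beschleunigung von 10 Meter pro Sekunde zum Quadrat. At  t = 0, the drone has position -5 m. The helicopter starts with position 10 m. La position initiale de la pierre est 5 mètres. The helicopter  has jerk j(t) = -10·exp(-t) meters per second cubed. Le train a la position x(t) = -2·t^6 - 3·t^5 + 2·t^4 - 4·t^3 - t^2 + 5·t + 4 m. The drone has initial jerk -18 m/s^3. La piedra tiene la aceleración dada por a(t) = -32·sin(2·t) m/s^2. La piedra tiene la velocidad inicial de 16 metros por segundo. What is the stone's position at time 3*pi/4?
To solve this, we need to take 2 antiderivatives of our acceleration equation a(t) = -32·sin(2·t). The integral of acceleration is velocity. Using v(0) = 16, we get v(t) = 16·cos(2·t). The integral of velocity is position. Using x(0) = 5, we get x(t) = 8·sin(2·t) + 5. We have position x(t) = 8·sin(2·t) + 5. Substituting t = 3*pi/4: x(3*pi/4) = -3.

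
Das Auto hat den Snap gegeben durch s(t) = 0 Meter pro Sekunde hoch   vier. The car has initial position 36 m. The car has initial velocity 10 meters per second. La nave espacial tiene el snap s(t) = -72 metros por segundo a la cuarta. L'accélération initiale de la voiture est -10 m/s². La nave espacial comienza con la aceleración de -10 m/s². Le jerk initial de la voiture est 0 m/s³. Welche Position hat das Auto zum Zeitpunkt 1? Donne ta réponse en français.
Nous devons trouver l'intégrale de notre équation du snap s(t) = 0 4 fois. En prenant ∫s(t)dt et en appliquant j(0) = 0, nous trouvons j(t) = 0. En prenant ∫j(t)dt et en appliquant a(0) = -10, nous trouvons a(t) = -10. L'intégrale de l'accélération, avec v(0) = 10, donne la vitesse: v(t) = 10 - 10·t. L'intégrale de la vitesse, avec x(0) = 36, donne la position: x(t) = -5·t^2 + 10·t + 36. En utilisant x(t) = -5·t^2 + 10·t + 36 et en substituant t = 1, nous trouvons x = 41.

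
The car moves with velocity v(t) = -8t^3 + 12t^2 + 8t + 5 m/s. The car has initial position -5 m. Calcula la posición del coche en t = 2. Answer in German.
Ausgehend von der Geschwindigkeit v(t) = -8·t^3 + 12·t^2 + 8·t + 5, nehmen wir 1 Integral. Durch Integration von der Geschwindigkeit und Verwendung der Anfangsbedingung x(0) = -5, erhalten wir x(t) = -2·t^4 + 4·t^3 + 4·t^2 + 5·t - 5. Wir haben die Position x(t) = -2·t^4 + 4·t^3 + 4·t^2 + 5·t - 5. Durch Einsetzen von t = 2: x(2) = 21.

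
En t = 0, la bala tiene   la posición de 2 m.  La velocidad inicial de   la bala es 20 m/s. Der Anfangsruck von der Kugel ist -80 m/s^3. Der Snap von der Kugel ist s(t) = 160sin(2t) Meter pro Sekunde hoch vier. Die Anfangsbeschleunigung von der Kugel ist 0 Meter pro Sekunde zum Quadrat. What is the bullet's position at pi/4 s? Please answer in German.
Um dies zu lösen, müssen wir 4 Integrale unserer Gleichung für den Snap s(t) = 160·sin(2·t) finden. Die Stammfunktion von dem Snap, mit j(0) = -80, ergibt den Ruck: j(t) = -80·cos(2·t). Das Integral von dem Ruck, mit a(0) = 0, ergibt die Beschleunigung: a(t) = -40·sin(2·t). Durch Integration von der Beschleunigung und Verwendung der Anfangsbedingung v(0) = 20, erhalten wir v(t) = 20·cos(2·t). Die Stammfunktion von der Geschwindigkeit ist die Position. Mit x(0) = 2 erhalten wir x(t) = 10·sin(2·t) + 2. Wir haben die Position x(t) = 10·sin(2·t) + 2. Durch Einsetzen von t = pi/4: x(pi/4) = 12.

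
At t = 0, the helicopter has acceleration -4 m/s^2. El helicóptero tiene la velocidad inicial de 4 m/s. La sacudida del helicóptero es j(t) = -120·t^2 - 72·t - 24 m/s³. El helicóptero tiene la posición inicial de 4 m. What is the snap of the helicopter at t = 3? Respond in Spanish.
Partiendo de la sacudida j(t) = -120·t^2 - 72·t - 24, tomamos 1 derivada. Derivando la sacudida, obtenemos el snap: s(t) = -240·t - 72. Tenemos el snap s(t) = -240·t - 72. Sustituyendo t = 3: s(3) = -792.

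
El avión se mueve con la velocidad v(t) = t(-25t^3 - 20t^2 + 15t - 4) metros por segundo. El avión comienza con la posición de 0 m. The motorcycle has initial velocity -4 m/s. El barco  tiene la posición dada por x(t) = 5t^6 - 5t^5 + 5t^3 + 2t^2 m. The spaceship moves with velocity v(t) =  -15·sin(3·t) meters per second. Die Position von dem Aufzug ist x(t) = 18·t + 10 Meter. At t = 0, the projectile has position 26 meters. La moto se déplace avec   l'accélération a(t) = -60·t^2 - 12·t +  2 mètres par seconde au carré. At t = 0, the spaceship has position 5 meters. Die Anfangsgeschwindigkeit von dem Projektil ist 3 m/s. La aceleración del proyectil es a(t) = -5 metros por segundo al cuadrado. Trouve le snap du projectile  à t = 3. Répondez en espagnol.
Debemos derivar nuestra ecuación de la aceleración a(t) = -5 2 veces. La derivada de la aceleración da la sacudida: j(t) = 0. Tomando d/dt de j(t), encontramos s(t) = 0. De la ecuación del snap s(t) = 0, sustituimos t = 3 para obtener s = 0.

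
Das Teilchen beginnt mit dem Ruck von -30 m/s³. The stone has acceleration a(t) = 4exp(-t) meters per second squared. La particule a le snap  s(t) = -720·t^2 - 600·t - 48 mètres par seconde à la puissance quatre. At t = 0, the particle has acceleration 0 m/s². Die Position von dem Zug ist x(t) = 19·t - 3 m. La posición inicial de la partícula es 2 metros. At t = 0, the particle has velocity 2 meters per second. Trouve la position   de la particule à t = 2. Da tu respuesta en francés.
Nous devons trouver la primitive de notre équation du snap s(t) = -720·t^2 - 600·t - 48 4 fois. En intégrant le snap et en utilisant la condition initiale j(0) = -30, nous obtenons j(t) = -240·t^3 - 300·t^2 - 48·t - 30. L'intégrale du jerk, avec a(0) = 0, donne l'accélération: a(t) = 2·t·(-30·t^3 - 50·t^2 - 12·t - 15). La primitive de l'accélération, avec v(0) = 2, donne la vitesse: v(t) = -12·t^5 - 25·t^4 - 8·t^3 - 15·t^2 + 2. L'intégrale de la vitesse, avec x(0) = 2, donne la position: x(t) = -2·t^6 - 5·t^5 - 2·t^4 - 5·t^3 + 2·t + 2. En utilisant x(t) = -2·t^6 - 5·t^5 - 2·t^4 - 5·t^3 + 2·t + 2 et en substituant t = 2, nous trouvons x = -354.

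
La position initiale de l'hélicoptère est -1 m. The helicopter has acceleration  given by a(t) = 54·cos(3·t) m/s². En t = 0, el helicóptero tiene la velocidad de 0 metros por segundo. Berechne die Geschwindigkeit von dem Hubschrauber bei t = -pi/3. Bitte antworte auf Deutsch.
Wir müssen unsere Gleichung für die Beschleunigung a(t) = 54·cos(3·t) 1-mal integrieren. Die Stammfunktion von der Beschleunigung ist die Geschwindigkeit. Mit v(0) = 0 erhalten wir v(t) = 18·sin(3·t). Aus der Gleichung für die Geschwindigkeit v(t) = 18·sin(3·t), setzen wir t = -pi/3 ein und erhalten v = 0.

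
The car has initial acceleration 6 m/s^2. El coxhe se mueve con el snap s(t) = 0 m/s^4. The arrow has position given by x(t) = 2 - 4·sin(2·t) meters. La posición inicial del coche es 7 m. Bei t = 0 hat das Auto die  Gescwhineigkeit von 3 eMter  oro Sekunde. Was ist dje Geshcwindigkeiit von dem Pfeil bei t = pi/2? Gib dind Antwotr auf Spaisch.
Partiendo de la posición x(t) = 2 - 4·sin(2·t), tomamos 1 derivada. Tomando d/dt de x(t), encontramos v(t) = -8·cos(2·t). De la ecuación de la velocidad v(t) = -8·cos(2·t), sustituimos t = pi/2 para obtener v = 8.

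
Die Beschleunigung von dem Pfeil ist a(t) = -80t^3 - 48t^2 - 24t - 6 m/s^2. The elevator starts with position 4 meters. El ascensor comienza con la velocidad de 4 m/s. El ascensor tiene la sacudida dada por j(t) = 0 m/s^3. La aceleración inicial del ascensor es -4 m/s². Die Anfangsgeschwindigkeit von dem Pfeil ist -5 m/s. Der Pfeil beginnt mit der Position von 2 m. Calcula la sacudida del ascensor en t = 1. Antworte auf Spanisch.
De la ecuación de la sacudida j(t) = 0, sustituimos t = 1 para obtener j = 0.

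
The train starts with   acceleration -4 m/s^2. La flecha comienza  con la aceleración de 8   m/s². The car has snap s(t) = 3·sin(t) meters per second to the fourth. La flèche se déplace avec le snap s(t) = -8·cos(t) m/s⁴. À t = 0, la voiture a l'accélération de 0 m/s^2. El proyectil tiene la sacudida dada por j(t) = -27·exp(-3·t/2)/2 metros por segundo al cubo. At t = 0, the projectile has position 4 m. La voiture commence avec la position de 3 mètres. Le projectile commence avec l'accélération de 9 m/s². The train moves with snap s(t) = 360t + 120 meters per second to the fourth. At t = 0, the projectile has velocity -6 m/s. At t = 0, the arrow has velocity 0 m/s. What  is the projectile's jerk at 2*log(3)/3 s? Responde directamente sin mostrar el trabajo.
The answer is -9/2.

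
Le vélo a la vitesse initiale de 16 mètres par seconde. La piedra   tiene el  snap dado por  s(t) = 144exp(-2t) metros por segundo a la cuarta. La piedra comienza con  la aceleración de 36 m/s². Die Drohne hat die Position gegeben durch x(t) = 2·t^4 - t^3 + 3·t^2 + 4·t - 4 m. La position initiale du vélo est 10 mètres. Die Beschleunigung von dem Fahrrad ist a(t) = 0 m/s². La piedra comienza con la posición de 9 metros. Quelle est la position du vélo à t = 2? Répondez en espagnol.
Partiendo de la aceleración a(t) = 0, tomamos 2 integrales. Tomando ∫a(t)dt y aplicando v(0) = 16, encontramos v(t) = 16. Integrando la velocidad y usando la condición inicial x(0) = 10, obtenemos x(t) = 16·t + 10. Tenemos la posición x(t) = 16·t + 10. Sustituyendo t = 2: x(2) = 42.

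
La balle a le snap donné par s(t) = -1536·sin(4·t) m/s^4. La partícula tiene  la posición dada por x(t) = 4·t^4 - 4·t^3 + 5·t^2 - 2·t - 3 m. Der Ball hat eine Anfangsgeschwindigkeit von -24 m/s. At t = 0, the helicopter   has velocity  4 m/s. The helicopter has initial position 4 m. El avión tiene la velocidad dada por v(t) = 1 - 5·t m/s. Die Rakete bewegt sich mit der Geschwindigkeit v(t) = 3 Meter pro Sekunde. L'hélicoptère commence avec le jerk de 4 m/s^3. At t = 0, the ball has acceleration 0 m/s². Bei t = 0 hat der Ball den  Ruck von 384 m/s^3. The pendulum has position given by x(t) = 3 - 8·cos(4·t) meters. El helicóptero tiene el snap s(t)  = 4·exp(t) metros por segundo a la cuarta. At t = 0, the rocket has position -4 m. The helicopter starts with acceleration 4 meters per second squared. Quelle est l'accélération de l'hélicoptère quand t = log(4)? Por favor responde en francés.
En partant du snap s(t) = 4·exp(t), nous prenons 2 intégrales. En prenant ∫s(t)dt et en appliquant j(0) = 4, nous trouvons j(t) = 4·exp(t). En intégrant le jerk et en utilisant la condition initiale a(0) = 4, nous obtenons a(t) = 4·exp(t). De l'équation de l'accélération a(t) = 4·exp(t), nous substituons t = log(4) pour obtenir a = 16.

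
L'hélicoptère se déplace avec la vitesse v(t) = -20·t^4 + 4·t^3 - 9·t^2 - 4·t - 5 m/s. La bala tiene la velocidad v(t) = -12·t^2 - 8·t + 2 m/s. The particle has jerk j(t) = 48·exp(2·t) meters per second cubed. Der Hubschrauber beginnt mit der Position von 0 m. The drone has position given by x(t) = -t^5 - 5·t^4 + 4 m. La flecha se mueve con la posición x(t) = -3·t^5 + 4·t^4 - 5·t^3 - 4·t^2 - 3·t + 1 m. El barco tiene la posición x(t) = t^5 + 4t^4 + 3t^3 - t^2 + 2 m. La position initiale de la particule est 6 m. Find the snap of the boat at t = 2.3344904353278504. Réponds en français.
En partant de la position x(t) = t^5 + 4·t^4 + 3·t^3 - t^2 + 2, nous prenons 4 dérivées. En dérivant la position, nous obtenons la vitesse: v(t) = 5·t^4 + 16·t^3 + 9·t^2 - 2·t. En prenant d/dt de v(t), nous trouvons a(t) = 20·t^3 + 48·t^2 + 18·t - 2. La dérivée de l'accélération donne le jerk: j(t) = 60·t^2 + 96·t + 18. En prenant d/dt de j(t), nous trouvons s(t) = 120·t + 96. En utilisant s(t) = 120·t + 96 et en substituant t = 2.3344904353278504, nous trouvons s = 376.138852239342.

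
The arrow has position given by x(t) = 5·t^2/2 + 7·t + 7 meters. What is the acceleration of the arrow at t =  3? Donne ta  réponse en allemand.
Wir müssen unsere Gleichung für die Position x(t) = 5·t^2/2 + 7·t + 7 2-mal ableiten. Durch Ableiten von der Position erhalten wir die Geschwindigkeit: v(t) = 5·t + 7. Die Ableitung von der Geschwindigkeit ergibt die Beschleunigung: a(t) = 5. Aus der Gleichung für die Beschleunigung a(t) = 5, setzen wir t = 3 ein und erhalten a = 5.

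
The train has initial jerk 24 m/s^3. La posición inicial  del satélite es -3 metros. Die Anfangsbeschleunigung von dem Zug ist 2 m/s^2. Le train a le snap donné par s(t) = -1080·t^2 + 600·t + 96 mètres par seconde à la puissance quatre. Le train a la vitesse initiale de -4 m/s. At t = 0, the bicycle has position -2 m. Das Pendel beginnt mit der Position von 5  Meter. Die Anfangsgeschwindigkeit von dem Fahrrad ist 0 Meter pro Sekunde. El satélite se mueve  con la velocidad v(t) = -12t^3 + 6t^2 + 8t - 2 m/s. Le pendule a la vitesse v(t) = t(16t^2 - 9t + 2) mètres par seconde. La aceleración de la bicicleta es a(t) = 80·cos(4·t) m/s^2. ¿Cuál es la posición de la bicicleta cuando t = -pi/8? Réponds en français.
Pour résoudre ceci, nous devons prendre 2 primitives de notre équation de l'accélération a(t) = 80·cos(4·t). L'intégrale de l'accélération est la vitesse. En utilisant v(0) = 0, nous obtenons v(t) = 20·sin(4·t). En prenant ∫v(t)dt et en appliquant x(0) = -2, nous trouvons x(t) = 3 - 5·cos(4·t). Nous avons la position x(t) = 3 - 5·cos(4·t). En substituant t = -pi/8: x(-pi/8) = 3.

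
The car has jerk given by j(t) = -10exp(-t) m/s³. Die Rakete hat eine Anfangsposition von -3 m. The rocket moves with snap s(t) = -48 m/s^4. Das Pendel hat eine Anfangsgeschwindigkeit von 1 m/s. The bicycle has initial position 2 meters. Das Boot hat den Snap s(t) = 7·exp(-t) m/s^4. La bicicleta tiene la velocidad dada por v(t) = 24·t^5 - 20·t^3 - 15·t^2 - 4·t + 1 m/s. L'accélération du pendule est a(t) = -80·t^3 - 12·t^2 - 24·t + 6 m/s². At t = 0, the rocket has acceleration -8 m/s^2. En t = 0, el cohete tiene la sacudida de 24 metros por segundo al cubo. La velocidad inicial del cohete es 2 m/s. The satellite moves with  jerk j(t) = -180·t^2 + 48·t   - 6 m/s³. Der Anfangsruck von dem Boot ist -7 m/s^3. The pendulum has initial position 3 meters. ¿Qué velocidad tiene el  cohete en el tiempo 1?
Para resolver esto, necesitamos tomar 3 integrales de nuestra ecuación del snap s(t) = -48. Integrando el snap y usando la condición inicial j(0) = 24, obtenemos j(t) = 24 - 48·t. Tomando ∫j(t)dt y aplicando a(0) = -8, encontramos a(t) = -24·t^2 + 24·t - 8. Tomando ∫a(t)dt y aplicando v(0) = 2, encontramos v(t) = -8·t^3 + 12·t^2 - 8·t + 2. Usando v(t) = -8·t^3 + 12·t^2 - 8·t + 2 y sustituyendo t = 1, encontramos v = -2.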